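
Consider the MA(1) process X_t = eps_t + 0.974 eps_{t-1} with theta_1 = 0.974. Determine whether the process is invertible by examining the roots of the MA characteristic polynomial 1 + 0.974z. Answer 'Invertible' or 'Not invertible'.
\text{Invertible}

The MA(q) characteristic polynomial is P(z) = 1 + 0.974z.
Invertibility requires all roots to lie outside the unit circle, i.e. |z| > 1 for every root.
This is linear in z: 1 + (0.974) z = 0  =>  z = -1/(0.974) = -1.026694,  |z| = 1.026694.
Moduli of all roots: 1.0267.
All moduli strictly greater than 1? Yes.
Verdict: Invertible.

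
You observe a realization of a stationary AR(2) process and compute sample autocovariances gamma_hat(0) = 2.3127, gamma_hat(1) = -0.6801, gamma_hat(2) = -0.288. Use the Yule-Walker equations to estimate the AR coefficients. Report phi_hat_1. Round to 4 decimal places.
\hat\phi_{1} = -0.3620

The Yule-Walker equations for an AR(p) process read, in matrix form,
  Gamma_p phi = r_p,   with   (Gamma_p)_{ij} = gamma(|i - j|),
                       (r_p)_i = gamma(i),   i,j = 1..p.
Substitute the sample gammas (Toeplitz matrix and right-hand side of size 2):
  Gamma_p = [[2.3127, -0.6801], [-0.6801, 2.3127]]
  r_p     = [-0.6801, -0.288]
Written out:
  2.3127 phi_1 - 0.6801 phi_2 = -0.6801
  -0.6801 phi_1 + 2.3127 phi_2 = -0.288
Solve by Cramer's rule:
  det = gamma(0)^2 - gamma(1)^2 = (2.3127)^2 - (-0.6801)^2 = 5.34858129 - 0.46253601 = 4.88604528
  phi_hat_1 = [gamma(1) gamma(0) - gamma(1) gamma(2)] / det = [(-0.6801)(2.3127) - (-0.6801)(-0.288)] / 4.88604528 = -1.76873607 / 4.88604528 = -0.362
  phi_hat_2 = [gamma(0) gamma(2) - gamma(1)^2] / det = [(2.3127)(-0.288) - (-0.6801)^2] / 4.88604528 = -1.12859361 / 4.88604528 = -0.231
So phi_hat = [-0.3620, -0.2310].
Therefore phi_hat_1 = -0.3620.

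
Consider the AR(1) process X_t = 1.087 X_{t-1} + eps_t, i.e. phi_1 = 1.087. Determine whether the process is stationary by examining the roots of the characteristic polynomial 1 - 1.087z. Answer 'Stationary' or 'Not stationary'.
\text{Not stationary}

The AR(p) characteristic polynomial is P(z) = 1 - 1.087z.
Stationarity requires all roots to lie outside the unit circle, i.e. |z| > 1 for every root.
This is linear in z: 1 + (-1.087) z = 0  =>  z = -1/(-1.087) = 0.919963,  |z| = 0.919963.
Moduli of all roots: 0.9200.
All moduli strictly greater than 1? No.
Verdict: Not stationary.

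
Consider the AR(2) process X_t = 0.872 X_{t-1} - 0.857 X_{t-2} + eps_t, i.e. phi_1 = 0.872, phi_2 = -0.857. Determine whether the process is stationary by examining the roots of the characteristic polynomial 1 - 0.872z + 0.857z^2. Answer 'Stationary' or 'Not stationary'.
\text{Stationary}

The AR(p) characteristic polynomial is P(z) = 1 - 0.872z + 0.857z^2.
Stationarity requires all roots to lie outside the unit circle, i.e. |z| > 1 for every root.
Set 1 + (-0.872) z + (0.857) z^2 = 0, i.e. a z^2 + b z + c = 0 with a = 0.857, b = -0.872, c = 1.
Discriminant D = b^2 - 4ac = (-0.872)^2 - 4*(0.857)*1 = 0.760384 - (3.428) = -2.667616.
D < 0, so the roots are the complex-conjugate pair z = (-b +/- i sqrt(-D)) / (2a) = 0.5088 +/- 0.9529i.
For a conjugate pair |z|^2 = z * conj(z) = (product of roots) = c/a = 1/(0.857) = 1.166861, so |z| = sqrt(1.166861) = 1.0802 for both roots.
Moduli of all roots: 1.0802, 1.0802.
All moduli strictly greater than 1? Yes.
Verdict: Stationary.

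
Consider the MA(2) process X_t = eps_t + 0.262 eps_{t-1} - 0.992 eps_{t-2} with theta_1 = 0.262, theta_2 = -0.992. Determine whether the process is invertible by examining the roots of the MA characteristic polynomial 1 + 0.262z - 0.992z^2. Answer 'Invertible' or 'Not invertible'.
\text{Not invertible}

The MA(q) characteristic polynomial is P(z) = 1 + 0.262z - 0.992z^2.
Invertibility requires all roots to lie outside the unit circle, i.e. |z| > 1 for every root.
Set 1 + (0.262) z + (-0.992) z^2 = 0, i.e. a z^2 + b z + c = 0 with a = -0.992, b = 0.262, c = 1.
Discriminant D = b^2 - 4ac = (0.262)^2 - 4*(-0.992)*1 = 0.068644 - (-3.968) = 4.036644.
D >= 0, so the roots are real: z = (-b +/- sqrt(D)) / (2a) = (-0.262 +/- 2.00914) / (-1.984).
  z_1 = (-0.262 + 2.00914) / (-1.984) = -0.8806,   |z_1| = 0.8806.
  z_2 = (-0.262 - 2.00914) / (-1.984) = 1.1447,   |z_2| = 1.1447.
Moduli of all roots: 0.8806, 1.1447.
All moduli strictly greater than 1? No.
Verdict: Not invertible.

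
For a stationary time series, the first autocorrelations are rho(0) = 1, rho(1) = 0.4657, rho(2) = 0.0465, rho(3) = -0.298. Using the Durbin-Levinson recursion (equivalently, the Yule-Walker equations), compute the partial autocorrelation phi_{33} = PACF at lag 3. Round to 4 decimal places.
\phi_{33} = -0.2990

The PACF at lag k is phi_{kk}, the last component of the solution
to the Yule-Walker system G_k phi = r_k where
  (G_k)_{ij} = rho(|i - j|), (r_k)_i = rho(i), i,j = 1..k.
Equivalently, Durbin-Levinson gives phi_{kk} iteratively:
  phi_{11} = rho(1)
  phi_{kk} = [rho(k) - sum_{j=1..k-1} phi_{k-1,j} rho(k-j)]
            / [1 - sum_{j=1..k-1} phi_{k-1,j} rho(j)],
  phi_{k,j} = phi_{k-1,j} - phi_{kk} phi_{k-1,k-j},  j = 1..k-1.
Step k = 1:
  phi_11 = rho(1) = 0.4657.
Step k = 2:
  phi_22 = [rho(2) - phi_11 rho(1)] / [1 - phi_11 rho(1)] = [0.0465 - (0.4657)(0.4657)] / [1 - (0.4657)(0.4657)]
         = -0.17037649 / 0.78312351 = -0.21756.
  Update: phi_21 = phi_11 - phi_22 phi_11 = 0.4657 - (-0.21756)(0.4657) = 0.567018.
Step k = 3:
  phi_33 = [rho(3) - phi_21 rho(2) - phi_22 rho(1)] / [1 - phi_21 rho(1) - phi_22 rho(2)]
    numerator   = -0.298 - (0.567018)(0.0465) - (-0.21756)(0.4657) = -0.22304855
    denominator = 1 - (0.567018)(0.4657) - (-0.21756)(0.0465) = 0.74605637
  phi_33 = -0.22304855 / 0.74605637 = -0.299.
Therefore phi_{33} = -0.2990.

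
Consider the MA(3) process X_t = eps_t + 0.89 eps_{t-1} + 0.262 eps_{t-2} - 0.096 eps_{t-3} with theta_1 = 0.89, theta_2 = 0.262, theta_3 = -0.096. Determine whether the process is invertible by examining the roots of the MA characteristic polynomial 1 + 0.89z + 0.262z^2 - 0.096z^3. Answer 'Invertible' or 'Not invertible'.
\text{Invertible}

The MA(q) characteristic polynomial is P(z) = 1 + 0.89z + 0.262z^2 - 0.096z^3.
Invertibility requires all roots to lie outside the unit circle, i.e. |z| > 1 for every root.
Degree 3: look for a simple real root z0 first, then factor out (1 - z/z0) and solve the remaining quadratic.
Testing z0 = 5: P(5) = 1 + (0.89)(5) + (0.262)(5)^2 + (-0.096)(5)^3
  = 1 + (4.45) + (6.55) + (-12) = 0.  So z_0 = 5 is a root, |z_0| = 5.
Divide out the factor (1 - 0.2 z) = (1 - z/z0) (since 1/z0 = 0.2):
  P(z) = (1 - 0.2 z)(1 + (1.09) z + (0.48) z^2)
  [check: z-coef 1.09 - (0.2) = 0.89; z^2-coef 0.48 - (0.2)(1.09) = 0.262; z^3-coef -(0.2)(0.48) = -0.096.]
Remaining roots from the quadratic factor 1 + (1.09) z + (0.48) z^2:
  Set 1 + (1.09) z + (0.48) z^2 = 0, i.e. a z^2 + b z + c = 0 with a = 0.48, b = 1.09, c = 1.
  Discriminant D = b^2 - 4ac = (1.09)^2 - 4*(0.48)*1 = 1.1881 - (1.92) = -0.7319.
  D < 0, so the roots are the complex-conjugate pair z = (-b +/- i sqrt(-D)) / (2a) = -1.1354 +/- 0.8912i.
  For a conjugate pair |z|^2 = z * conj(z) = (product of roots) = c/a = 1/(0.48) = 2.083333, so |z| = sqrt(2.083333) = 1.4434 for both roots.
Moduli of all roots: 5.0000, 1.4434, 1.4434.
All moduli strictly greater than 1? Yes.
Verdict: Invertible.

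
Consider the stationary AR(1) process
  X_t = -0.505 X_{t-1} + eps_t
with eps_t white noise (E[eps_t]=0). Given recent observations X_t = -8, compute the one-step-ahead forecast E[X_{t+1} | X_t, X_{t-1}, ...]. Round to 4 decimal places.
E[X_{t+1} \mid \mathcal F_t] = 4.0400

For an AR(p) model X_t = c + sum_i phi_i X_{t-i} + eps_t, the
one-step-ahead conditional mean is
  E[X_{t+1} | X_t, ...] = c + sum_i phi_i X_{t+1-i}.
Substitute known values:
  E[X_{t+1} | ...] = (-0.505) * (-8)
                   = 4.0400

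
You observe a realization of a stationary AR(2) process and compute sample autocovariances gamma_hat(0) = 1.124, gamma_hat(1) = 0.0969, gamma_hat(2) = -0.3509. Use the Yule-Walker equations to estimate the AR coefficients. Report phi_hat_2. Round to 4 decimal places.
\hat\phi_{2} = -0.3220

The Yule-Walker equations for an AR(p) process read, in matrix form,
  Gamma_p phi = r_p,   with   (Gamma_p)_{ij} = gamma(|i - j|),
                       (r_p)_i = gamma(i),   i,j = 1..p.
Substitute the sample gammas (Toeplitz matrix and right-hand side of size 2):
  Gamma_p = [[1.124, 0.0969], [0.0969, 1.124]]
  r_p     = [0.0969, -0.3509]
Written out:
  1.124 phi_1 + 0.0969 phi_2 = 0.0969
  0.0969 phi_1 + 1.124 phi_2 = -0.3509
Solve by Cramer's rule:
  det = gamma(0)^2 - gamma(1)^2 = (1.124)^2 - (0.0969)^2 = 1.263376 - 0.00938961 = 1.25398639
  phi_hat_1 = [gamma(1) gamma(0) - gamma(1) gamma(2)] / det = [(0.0969)(1.124) - (0.0969)(-0.3509)] / 1.25398639 = 0.14291781 / 1.25398639 = 0.114
  phi_hat_2 = [gamma(0) gamma(2) - gamma(1)^2] / det = [(1.124)(-0.3509) - (0.0969)^2] / 1.25398639 = -0.40380121 / 1.25398639 = -0.322
So phi_hat = [0.1140, -0.3220].
Therefore phi_hat_2 = -0.3220.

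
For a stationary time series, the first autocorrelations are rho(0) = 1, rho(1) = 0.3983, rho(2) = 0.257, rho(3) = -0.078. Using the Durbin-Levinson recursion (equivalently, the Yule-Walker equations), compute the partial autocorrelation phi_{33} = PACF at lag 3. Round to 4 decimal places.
\phi_{33} = -0.2590

The PACF at lag k is phi_{kk}, the last component of the solution
to the Yule-Walker system G_k phi = r_k where
  (G_k)_{ij} = rho(|i - j|), (r_k)_i = rho(i), i,j = 1..k.
Equivalently, Durbin-Levinson gives phi_{kk} iteratively:
  phi_{11} = rho(1)
  phi_{kk} = [rho(k) - sum_{j=1..k-1} phi_{k-1,j} rho(k-j)]
            / [1 - sum_{j=1..k-1} phi_{k-1,j} rho(j)],
  phi_{k,j} = phi_{k-1,j} - phi_{kk} phi_{k-1,k-j},  j = 1..k-1.
Step k = 1:
  phi_11 = rho(1) = 0.3983.
Step k = 2:
  phi_22 = [rho(2) - phi_11 rho(1)] / [1 - phi_11 rho(1)] = [0.257 - (0.3983)(0.3983)] / [1 - (0.3983)(0.3983)]
         = 0.09835711 / 0.84135711 = 0.116903.
  Update: phi_21 = phi_11 - phi_22 phi_11 = 0.3983 - (0.116903)(0.3983) = 0.351738.
Step k = 3:
  phi_33 = [rho(3) - phi_21 rho(2) - phi_22 rho(1)] / [1 - phi_21 rho(1) - phi_22 rho(2)]
    numerator   = -0.078 - (0.351738)(0.257) - (0.116903)(0.3983) = -0.21495899
    denominator = 1 - (0.351738)(0.3983) - (0.116903)(0.257) = 0.82985888
  phi_33 = -0.21495899 / 0.82985888 = -0.259.
Therefore phi_{33} = -0.2590.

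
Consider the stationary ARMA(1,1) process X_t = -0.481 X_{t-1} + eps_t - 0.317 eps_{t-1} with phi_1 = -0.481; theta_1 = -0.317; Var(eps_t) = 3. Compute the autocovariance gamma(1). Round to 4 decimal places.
\gamma(1) = -3.5895

Multiply the model equation by X_{t-k} and take expectations. With theta_0 = psi_0 = 1 and psi_j the MA(infinity) weights, this gives
  gamma(k) - sum_i phi_i gamma(k-i) = c_k,
  c_k = sigma^2 * sum_{j=k..q} theta_j psi_{j-k}   (c_k = 0 for k > q),
using gamma(-m) = gamma(m).
psi-weights needed (psi_j = theta_j + sum_i phi_i psi_{j-i}):
  psi_1 = theta_1 + phi_1 = -0.317 + (-0.481) = -0.798
Right-hand sides:
  c_0 = sigma^2 (1 + theta_1 psi_1) = 3 * (1 + (-0.317)(-0.798)) = 3 * 1.252966 = 3.758898
  c_1 = sigma^2 theta_1 = 3 * (-0.317) = -0.951
  c_2 = 0
Equations for k = 0 and k = 1 (AR order 1):
  gamma(0) = phi_1 gamma(1) + c_0
  gamma(1) = phi_1 gamma(0) + c_1
Substituting the second into the first: gamma(0) (1 - phi_1^2) = c_0 + phi_1 c_1, so
  gamma(0) = (c_0 + phi_1 c_1) / (1 - phi_1^2) = (3.758898 + (-0.481)(-0.951)) / (1 - (-0.481)^2) = 4.216329 / 0.768639 = 5.485448.
  gamma(1) = phi_1 gamma(0) + c_1 = (-0.481)(5.485448) + (-0.951) = -3.5895.
Therefore gamma(1) = -3.5895 (to 4 decimal places).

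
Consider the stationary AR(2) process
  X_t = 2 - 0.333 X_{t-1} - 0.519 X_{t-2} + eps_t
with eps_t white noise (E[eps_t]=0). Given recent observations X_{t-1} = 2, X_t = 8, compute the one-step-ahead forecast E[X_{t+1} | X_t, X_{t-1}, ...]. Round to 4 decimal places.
E[X_{t+1} \mid \mathcal F_t] = -1.7020

For an AR(p) model X_t = c + sum_i phi_i X_{t-i} + eps_t, the
one-step-ahead conditional mean is
  E[X_{t+1} | X_t, ...] = c + sum_i phi_i X_{t+1-i}.
Substitute known values:
  E[X_{t+1} | ...] = 2 + (-0.333) * (8) + (-0.519) * (2)
                   = -1.7020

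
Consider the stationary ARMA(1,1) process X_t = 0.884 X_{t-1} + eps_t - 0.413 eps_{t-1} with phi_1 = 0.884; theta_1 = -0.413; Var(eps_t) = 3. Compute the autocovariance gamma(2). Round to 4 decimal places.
\gamma(2) = 3.6288

Multiply the model equation by X_{t-k} and take expectations. With theta_0 = psi_0 = 1 and psi_j the MA(infinity) weights, this gives
  gamma(k) - sum_i phi_i gamma(k-i) = c_k,
  c_k = sigma^2 * sum_{j=k..q} theta_j psi_{j-k}   (c_k = 0 for k > q),
using gamma(-m) = gamma(m).
psi-weights needed (psi_j = theta_j + sum_i phi_i psi_{j-i}):
  psi_1 = theta_1 + phi_1 = -0.413 + (0.884) = 0.471
Right-hand sides:
  c_0 = sigma^2 (1 + theta_1 psi_1) = 3 * (1 + (-0.413)(0.471)) = 3 * 0.805477 = 2.416431
  c_1 = sigma^2 theta_1 = 3 * (-0.413) = -1.239
  c_2 = 0
Equations for k = 0 and k = 1 (AR order 1):
  gamma(0) = phi_1 gamma(1) + c_0
  gamma(1) = phi_1 gamma(0) + c_1
Substituting the second into the first: gamma(0) (1 - phi_1^2) = c_0 + phi_1 c_1, so
  gamma(0) = (c_0 + phi_1 c_1) / (1 - phi_1^2) = (2.416431 + (0.884)(-1.239)) / (1 - (0.884)^2) = 1.321155 / 0.218544 = 6.045259.
  gamma(1) = phi_1 gamma(0) + c_1 = (0.884)(6.045259) + (-1.239) = 4.105009.
For k = 2 (> q): gamma(2) = phi_1 gamma(1) = (0.884)(4.105009) = 3.628828.
Therefore gamma(2) = 3.6288 (to 4 decimal places).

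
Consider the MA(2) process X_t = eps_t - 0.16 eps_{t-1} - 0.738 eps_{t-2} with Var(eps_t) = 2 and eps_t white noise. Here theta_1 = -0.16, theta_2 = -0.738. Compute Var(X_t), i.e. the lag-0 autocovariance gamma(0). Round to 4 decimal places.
\gamma(0) = 3.1405

For an MA(q) process X_t = eps_t + sum_i theta_i eps_{t-i} with
Var(eps_t) = sigma^2, the variance is
  gamma(0) = sigma^2 * (1 + sum_i theta_i^2).
  sum_i theta_i^2 = (-0.16)^2 + (-0.738)^2 = 0.0256 + 0.544644 = 0.570244.
  gamma(0) = 2 * (1 + 0.570244) = 2 * 1.570244 = 3.140488, which rounds to 3.1405.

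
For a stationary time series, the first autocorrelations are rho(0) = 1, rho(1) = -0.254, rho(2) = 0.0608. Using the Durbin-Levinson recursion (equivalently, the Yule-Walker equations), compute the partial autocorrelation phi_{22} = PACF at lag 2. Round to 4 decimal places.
\phi_{22} = -0.0040

The PACF at lag k is phi_{kk}, the last component of the solution
to the Yule-Walker system G_k phi = r_k where
  (G_k)_{ij} = rho(|i - j|), (r_k)_i = rho(i), i,j = 1..k.
Equivalently, Durbin-Levinson gives phi_{kk} iteratively:
  phi_{11} = rho(1)
  phi_{kk} = [rho(k) - sum_{j=1..k-1} phi_{k-1,j} rho(k-j)]
            / [1 - sum_{j=1..k-1} phi_{k-1,j} rho(j)],
  phi_{k,j} = phi_{k-1,j} - phi_{kk} phi_{k-1,k-j},  j = 1..k-1.
Step k = 1:
  phi_11 = rho(1) = -0.254.
Step k = 2:
  phi_22 = [rho(2) - phi_11 rho(1)] / [1 - phi_11 rho(1)] = [0.0608 - (-0.254)(-0.254)] / [1 - (-0.254)(-0.254)]
         = -0.003716 / 0.935484 = -0.004.
Therefore phi_{22} = -0.0040.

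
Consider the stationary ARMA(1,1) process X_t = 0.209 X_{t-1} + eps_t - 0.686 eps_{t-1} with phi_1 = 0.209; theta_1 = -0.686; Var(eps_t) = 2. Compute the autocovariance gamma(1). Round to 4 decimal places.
\gamma(1) = -0.8545

Multiply the model equation by X_{t-k} and take expectations. With theta_0 = psi_0 = 1 and psi_j the MA(infinity) weights, this gives
  gamma(k) - sum_i phi_i gamma(k-i) = c_k,
  c_k = sigma^2 * sum_{j=k..q} theta_j psi_{j-k}   (c_k = 0 for k > q),
using gamma(-m) = gamma(m).
psi-weights needed (psi_j = theta_j + sum_i phi_i psi_{j-i}):
  psi_1 = theta_1 + phi_1 = -0.686 + (0.209) = -0.477
Right-hand sides:
  c_0 = sigma^2 (1 + theta_1 psi_1) = 2 * (1 + (-0.686)(-0.477)) = 2 * 1.327222 = 2.654444
  c_1 = sigma^2 theta_1 = 2 * (-0.686) = -1.372
  c_2 = 0
Equations for k = 0 and k = 1 (AR order 1):
  gamma(0) = phi_1 gamma(1) + c_0
  gamma(1) = phi_1 gamma(0) + c_1
Substituting the second into the first: gamma(0) (1 - phi_1^2) = c_0 + phi_1 c_1, so
  gamma(0) = (c_0 + phi_1 c_1) / (1 - phi_1^2) = (2.654444 + (0.209)(-1.372)) / (1 - (0.209)^2) = 2.367696 / 0.956319 = 2.475843.
  gamma(1) = phi_1 gamma(0) + c_1 = (0.209)(2.475843) + (-1.372) = -0.854549.
Therefore gamma(1) = -0.8545 (to 4 decimal places).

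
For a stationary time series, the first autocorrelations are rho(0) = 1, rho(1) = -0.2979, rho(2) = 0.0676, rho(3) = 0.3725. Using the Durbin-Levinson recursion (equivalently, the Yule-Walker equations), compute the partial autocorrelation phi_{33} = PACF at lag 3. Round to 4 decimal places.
\phi_{33} = 0.4240

The PACF at lag k is phi_{kk}, the last component of the solution
to the Yule-Walker system G_k phi = r_k where
  (G_k)_{ij} = rho(|i - j|), (r_k)_i = rho(i), i,j = 1..k.
Equivalently, Durbin-Levinson gives phi_{kk} iteratively:
  phi_{11} = rho(1)
  phi_{kk} = [rho(k) - sum_{j=1..k-1} phi_{k-1,j} rho(k-j)]
            / [1 - sum_{j=1..k-1} phi_{k-1,j} rho(j)],
  phi_{k,j} = phi_{k-1,j} - phi_{kk} phi_{k-1,k-j},  j = 1..k-1.
Step k = 1:
  phi_11 = rho(1) = -0.2979.
Step k = 2:
  phi_22 = [rho(2) - phi_11 rho(1)] / [1 - phi_11 rho(1)] = [0.0676 - (-0.2979)(-0.2979)] / [1 - (-0.2979)(-0.2979)]
         = -0.02114441 / 0.91125559 = -0.023204.
  Update: phi_21 = phi_11 - phi_22 phi_11 = -0.2979 - (-0.023204)(-0.2979) = -0.304812.
Step k = 3:
  phi_33 = [rho(3) - phi_21 rho(2) - phi_22 rho(1)] / [1 - phi_21 rho(1) - phi_22 rho(2)]
    numerator   = 0.3725 - (-0.304812)(0.0676) - (-0.023204)(-0.2979) = 0.38619296
    denominator = 1 - (-0.304812)(-0.2979) - (-0.023204)(0.0676) = 0.91076496
  phi_33 = 0.38619296 / 0.91076496 = 0.424.
Therefore phi_{33} = 0.4240.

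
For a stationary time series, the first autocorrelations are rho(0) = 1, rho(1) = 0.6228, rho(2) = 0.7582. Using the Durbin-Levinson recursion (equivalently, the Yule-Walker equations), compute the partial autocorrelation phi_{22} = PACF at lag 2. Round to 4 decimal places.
\phi_{22} = 0.6050

The PACF at lag k is phi_{kk}, the last component of the solution
to the Yule-Walker system G_k phi = r_k where
  (G_k)_{ij} = rho(|i - j|), (r_k)_i = rho(i), i,j = 1..k.
Equivalently, Durbin-Levinson gives phi_{kk} iteratively:
  phi_{11} = rho(1)
  phi_{kk} = [rho(k) - sum_{j=1..k-1} phi_{k-1,j} rho(k-j)]
            / [1 - sum_{j=1..k-1} phi_{k-1,j} rho(j)],
  phi_{k,j} = phi_{k-1,j} - phi_{kk} phi_{k-1,k-j},  j = 1..k-1.
Step k = 1:
  phi_11 = rho(1) = 0.6228.
Step k = 2:
  phi_22 = [rho(2) - phi_11 rho(1)] / [1 - phi_11 rho(1)] = [0.7582 - (0.6228)(0.6228)] / [1 - (0.6228)(0.6228)]
         = 0.37032016 / 0.61212016 = 0.605.
Therefore phi_{22} = 0.6050.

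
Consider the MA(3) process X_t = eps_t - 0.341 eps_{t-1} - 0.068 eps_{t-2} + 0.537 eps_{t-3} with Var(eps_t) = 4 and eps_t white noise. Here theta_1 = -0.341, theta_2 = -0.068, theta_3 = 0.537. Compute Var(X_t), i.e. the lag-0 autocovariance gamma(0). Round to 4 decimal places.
\gamma(0) = 5.6371

For an MA(q) process X_t = eps_t + sum_i theta_i eps_{t-i} with
Var(eps_t) = sigma^2, the variance is
  gamma(0) = sigma^2 * (1 + sum_i theta_i^2).
  sum_i theta_i^2 = (-0.341)^2 + (-0.068)^2 + (0.537)^2 = 0.116281 + 0.004624 + 0.288369 = 0.409274.
  gamma(0) = 4 * (1 + 0.409274) = 4 * 1.409274 = 5.637096, which rounds to 5.6371.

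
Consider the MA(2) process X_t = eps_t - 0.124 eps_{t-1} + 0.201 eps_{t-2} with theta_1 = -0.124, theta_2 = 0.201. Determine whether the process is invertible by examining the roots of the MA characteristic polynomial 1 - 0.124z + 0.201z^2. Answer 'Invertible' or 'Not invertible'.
\text{Invertible}

The MA(q) characteristic polynomial is P(z) = 1 - 0.124z + 0.201z^2.
Invertibility requires all roots to lie outside the unit circle, i.e. |z| > 1 for every root.
Set 1 + (-0.124) z + (0.201) z^2 = 0, i.e. a z^2 + b z + c = 0 with a = 0.201, b = -0.124, c = 1.
Discriminant D = b^2 - 4ac = (-0.124)^2 - 4*(0.201)*1 = 0.015376 - (0.804) = -0.788624.
D < 0, so the roots are the complex-conjugate pair z = (-b +/- i sqrt(-D)) / (2a) = 0.3085 +/- 2.2091i.
For a conjugate pair |z|^2 = z * conj(z) = (product of roots) = c/a = 1/(0.201) = 4.975124, so |z| = sqrt(4.975124) = 2.2305 for both roots.
Moduli of all roots: 2.2305, 2.2305.
All moduli strictly greater than 1? Yes.
Verdict: Invertible.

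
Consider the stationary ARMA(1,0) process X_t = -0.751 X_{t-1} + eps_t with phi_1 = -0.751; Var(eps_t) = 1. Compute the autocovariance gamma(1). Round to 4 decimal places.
\gamma(1) = -1.7225

Multiply the model equation by X_{t-k} and take expectations. With theta_0 = psi_0 = 1 and psi_j the MA(infinity) weights, this gives
  gamma(k) - sum_i phi_i gamma(k-i) = c_k,
  c_k = sigma^2 * sum_{j=k..q} theta_j psi_{j-k}   (c_k = 0 for k > q),
using gamma(-m) = gamma(m).
Pure AR (q = 0): c_0 = sigma^2 = 1, c_k = 0 for k >= 1.
Equations for k = 0 and k = 1 (AR order 1):
  gamma(0) = phi_1 gamma(1) + c_0
  gamma(1) = phi_1 gamma(0) + c_1
Substituting the second into the first: gamma(0) (1 - phi_1^2) = c_0 + phi_1 c_1, so
  gamma(0) = c_0 / (1 - phi_1^2) = 1 / (1 - (-0.751)^2) = 1 / 0.435999 = 2.293583.
  gamma(1) = phi_1 gamma(0) = (-0.751)(2.293583) = -1.722481.
Therefore gamma(1) = -1.7225 (to 4 decimal places).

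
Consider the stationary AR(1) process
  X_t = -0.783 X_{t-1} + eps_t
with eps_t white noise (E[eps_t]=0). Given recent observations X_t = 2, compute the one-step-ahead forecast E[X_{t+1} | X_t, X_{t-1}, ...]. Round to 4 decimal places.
E[X_{t+1} \mid \mathcal F_t] = -1.5660

For an AR(p) model X_t = c + sum_i phi_i X_{t-i} + eps_t, the
one-step-ahead conditional mean is
  E[X_{t+1} | X_t, ...] = c + sum_i phi_i X_{t+1-i}.
Substitute known values:
  E[X_{t+1} | ...] = (-0.783) * (2)
                   = -1.5660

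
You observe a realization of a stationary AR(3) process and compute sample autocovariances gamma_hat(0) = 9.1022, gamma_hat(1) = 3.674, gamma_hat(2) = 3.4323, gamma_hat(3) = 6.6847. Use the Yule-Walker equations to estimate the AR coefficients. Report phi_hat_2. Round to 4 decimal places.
\hat\phi_{2} = 0.0570

The Yule-Walker equations for an AR(p) process read, in matrix form,
  Gamma_p phi = r_p,   with   (Gamma_p)_{ij} = gamma(|i - j|),
                       (r_p)_i = gamma(i),   i,j = 1..p.
Substitute the sample gammas (Toeplitz matrix and right-hand side of size 3):
  Gamma_p = [[9.1022, 3.674, 3.4323], [3.674, 9.1022, 3.674], [3.4323, 3.674, 9.1022]]
  r_p     = [3.674, 3.4323, 6.6847]
Written out (R1..R3):
  (R1) 9.1022 phi_1 + 3.674 phi_2 + 3.4323 phi_3 = 3.674
  (R2) 3.674 phi_1 + 9.1022 phi_2 + 3.674 phi_3 = 3.4323
  (R3) 3.4323 phi_1 + 3.674 phi_2 + 9.1022 phi_3 = 6.6847
Gaussian elimination:
  R2 <- R2 - (3.674/9.1022) R1 = R2 - (0.403639) R1:  7.619231 phi_2 + 2.288591 phi_3 = 1.949331
  R3 <- R3 - (3.4323/9.1022) R1 = R3 - (0.377085) R1:  2.288591 phi_2 + 7.807932 phi_3 = 5.299291
  R3 <- R3 - (2.288591/7.619231) R2 = R3 - (0.30037) R2:  7.120508 phi_3 = 4.71377
Back-substitution:
  phi_hat_3 = 4.71377 / 7.120508 = 0.661999
  phi_hat_2 = (1.949331 - (2.288591)(0.661999)) / 7.619231 = 0.056999
  phi_hat_1 = (3.674 - (3.674)(0.056999) - (3.4323)(0.661999)) / 9.1022 = 0.131002
So phi_hat = [0.1310, 0.0570, 0.6620].
Therefore phi_hat_2 = 0.0570.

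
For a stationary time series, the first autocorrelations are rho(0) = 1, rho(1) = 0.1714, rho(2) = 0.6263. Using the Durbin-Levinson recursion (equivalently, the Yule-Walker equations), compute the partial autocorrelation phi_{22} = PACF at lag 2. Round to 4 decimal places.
\phi_{22} = 0.6150

The PACF at lag k is phi_{kk}, the last component of the solution
to the Yule-Walker system G_k phi = r_k where
  (G_k)_{ij} = rho(|i - j|), (r_k)_i = rho(i), i,j = 1..k.
Equivalently, Durbin-Levinson gives phi_{kk} iteratively:
  phi_{11} = rho(1)
  phi_{kk} = [rho(k) - sum_{j=1..k-1} phi_{k-1,j} rho(k-j)]
            / [1 - sum_{j=1..k-1} phi_{k-1,j} rho(j)],
  phi_{k,j} = phi_{k-1,j} - phi_{kk} phi_{k-1,k-j},  j = 1..k-1.
Step k = 1:
  phi_11 = rho(1) = 0.1714.
Step k = 2:
  phi_22 = [rho(2) - phi_11 rho(1)] / [1 - phi_11 rho(1)] = [0.6263 - (0.1714)(0.1714)] / [1 - (0.1714)(0.1714)]
         = 0.59692204 / 0.97062204 = 0.615.
Therefore phi_{22} = 0.6150.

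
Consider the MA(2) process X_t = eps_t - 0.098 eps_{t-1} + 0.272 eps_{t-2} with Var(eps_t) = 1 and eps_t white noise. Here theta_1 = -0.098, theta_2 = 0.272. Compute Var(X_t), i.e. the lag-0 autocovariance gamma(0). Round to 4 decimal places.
\gamma(0) = 1.0836

For an MA(q) process X_t = eps_t + sum_i theta_i eps_{t-i} with
Var(eps_t) = sigma^2, the variance is
  gamma(0) = sigma^2 * (1 + sum_i theta_i^2).
  sum_i theta_i^2 = (-0.098)^2 + (0.272)^2 = 0.009604 + 0.073984 = 0.083588.
  gamma(0) = 1 * (1 + 0.083588) = 1 * 1.083588 = 1.083588, which rounds to 1.0836.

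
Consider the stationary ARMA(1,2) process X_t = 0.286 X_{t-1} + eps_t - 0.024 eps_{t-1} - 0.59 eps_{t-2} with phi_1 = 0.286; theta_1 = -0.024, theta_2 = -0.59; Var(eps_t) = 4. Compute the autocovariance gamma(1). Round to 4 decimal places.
\gamma(1) = 0.8387

Multiply the model equation by X_{t-k} and take expectations. With theta_0 = psi_0 = 1 and psi_j the MA(infinity) weights, this gives
  gamma(k) - sum_i phi_i gamma(k-i) = c_k,
  c_k = sigma^2 * sum_{j=k..q} theta_j psi_{j-k}   (c_k = 0 for k > q),
using gamma(-m) = gamma(m).
psi-weights needed (psi_j = theta_j + sum_i phi_i psi_{j-i}):
  psi_1 = theta_1 + phi_1 = -0.024 + (0.286) = 0.262
  psi_2 = theta_2 + phi_1 psi_1 = -0.59 + (0.286)(0.262) = -0.515068
Right-hand sides:
  c_0 = sigma^2 (1 + theta_1 psi_1 + theta_2 psi_2) = 4 * (1 + (-0.024)(0.262) + (-0.59)(-0.515068)) = 4 * 1.297602 = 5.190408
  c_1 = sigma^2 (theta_1 + theta_2 psi_1) = 4 * (-0.024 + (-0.59)(0.262)) = -0.71432
  c_2 = sigma^2 theta_2 = 4 * (-0.59) = -2.36
Equations for k = 0 and k = 1 (AR order 1):
  gamma(0) = phi_1 gamma(1) + c_0
  gamma(1) = phi_1 gamma(0) + c_1
Substituting the second into the first: gamma(0) (1 - phi_1^2) = c_0 + phi_1 c_1, so
  gamma(0) = (c_0 + phi_1 c_1) / (1 - phi_1^2) = (5.190408 + (0.286)(-0.71432)) / (1 - (0.286)^2) = 4.986113 / 0.918204 = 5.430289.
  gamma(1) = phi_1 gamma(0) + c_1 = (0.286)(5.430289) + (-0.71432) = 0.838743.
Therefore gamma(1) = 0.8387 (to 4 decimal places).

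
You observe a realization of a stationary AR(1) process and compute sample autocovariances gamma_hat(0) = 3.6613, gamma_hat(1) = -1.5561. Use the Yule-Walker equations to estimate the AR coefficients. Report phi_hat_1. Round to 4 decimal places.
\hat\phi_{1} = -0.4250

The Yule-Walker equations for an AR(p) process read, in matrix form,
  Gamma_p phi = r_p,   with   (Gamma_p)_{ij} = gamma(|i - j|),
                       (r_p)_i = gamma(i),   i,j = 1..p.
Substitute the sample gammas (Toeplitz matrix and right-hand side of size 1):
  Gamma_p = [[3.6613]]
  r_p     = [-1.5561]
With p = 1 this is the single equation gamma(0) phi_1 = gamma(1):
  phi_hat_1 = gamma(1) / gamma(0) = -1.5561 / 3.6613 = -0.4250.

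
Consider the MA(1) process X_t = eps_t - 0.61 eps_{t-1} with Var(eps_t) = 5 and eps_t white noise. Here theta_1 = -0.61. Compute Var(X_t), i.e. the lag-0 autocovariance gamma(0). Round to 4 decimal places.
\gamma(0) = 6.8605

For an MA(q) process X_t = eps_t + sum_i theta_i eps_{t-i} with
Var(eps_t) = sigma^2, the variance is
  gamma(0) = sigma^2 * (1 + sum_i theta_i^2).
  sum_i theta_i^2 = (-0.61)^2 = 0.3721.
  gamma(0) = 5 * (1 + 0.3721) = 5 * 1.3721 = 6.8605.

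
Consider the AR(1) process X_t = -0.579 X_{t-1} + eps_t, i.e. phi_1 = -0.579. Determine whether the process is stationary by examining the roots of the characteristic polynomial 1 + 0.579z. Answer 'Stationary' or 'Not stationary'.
\text{Stationary}

The AR(p) characteristic polynomial is P(z) = 1 + 0.579z.
Stationarity requires all roots to lie outside the unit circle, i.e. |z| > 1 for every root.
This is linear in z: 1 + (0.579) z = 0  =>  z = -1/(0.579) = -1.727116,  |z| = 1.727116.
Moduli of all roots: 1.7271.
All moduli strictly greater than 1? Yes.
Verdict: Stationary.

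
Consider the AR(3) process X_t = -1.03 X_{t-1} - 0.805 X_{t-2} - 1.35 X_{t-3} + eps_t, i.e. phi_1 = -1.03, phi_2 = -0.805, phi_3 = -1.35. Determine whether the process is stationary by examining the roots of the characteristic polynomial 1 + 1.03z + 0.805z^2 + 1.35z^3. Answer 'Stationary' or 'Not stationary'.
\text{Not stationary}

The AR(p) characteristic polynomial is P(z) = 1 + 1.03z + 0.805z^2 + 1.35z^3.
Stationarity requires all roots to lie outside the unit circle, i.e. |z| > 1 for every root.
Degree 3: look for a simple real root z0 first, then factor out (1 - z/z0) and solve the remaining quadratic.
Testing z0 = -0.8: P(-0.8) = 1 + (1.03)(-0.8) + (0.805)(-0.8)^2 + (1.35)(-0.8)^3
  = 1 + (-0.824) + (0.5152) + (-0.6912) = 0.  So z_0 = -0.8 is a root, |z_0| = 0.8.
Divide out the factor (1 + 1.25 z) = (1 - z/z0) (since 1/z0 = -1.25):
  P(z) = (1 + 1.25 z)(1 + (-0.22) z + (1.08) z^2)
  [check: z-coef -0.22 - (-1.25) = 1.03; z^2-coef 1.08 - (-1.25)(-0.22) = 0.805; z^3-coef -(-1.25)(1.08) = 1.35.]
Remaining roots from the quadratic factor 1 + (-0.22) z + (1.08) z^2:
  Set 1 + (-0.22) z + (1.08) z^2 = 0, i.e. a z^2 + b z + c = 0 with a = 1.08, b = -0.22, c = 1.
  Discriminant D = b^2 - 4ac = (-0.22)^2 - 4*(1.08)*1 = 0.0484 - (4.32) = -4.2716.
  D < 0, so the roots are the complex-conjugate pair z = (-b +/- i sqrt(-D)) / (2a) = 0.1019 +/- 0.9568i.
  For a conjugate pair |z|^2 = z * conj(z) = (product of roots) = c/a = 1/(1.08) = 0.925926, so |z| = sqrt(0.925926) = 0.9623 for both roots.
Moduli of all roots: 0.8000, 0.9623, 0.9623.
All moduli strictly greater than 1? No.
Verdict: Not stationary.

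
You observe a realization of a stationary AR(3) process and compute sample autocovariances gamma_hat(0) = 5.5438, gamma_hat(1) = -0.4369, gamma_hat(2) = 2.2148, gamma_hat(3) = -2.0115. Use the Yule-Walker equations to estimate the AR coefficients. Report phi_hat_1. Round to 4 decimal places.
\hat\phi_{1} = 0.1000

The Yule-Walker equations for an AR(p) process read, in matrix form,
  Gamma_p phi = r_p,   with   (Gamma_p)_{ij} = gamma(|i - j|),
                       (r_p)_i = gamma(i),   i,j = 1..p.
Substitute the sample gammas (Toeplitz matrix and right-hand side of size 3):
  Gamma_p = [[5.5438, -0.4369, 2.2148], [-0.4369, 5.5438, -0.4369], [2.2148, -0.4369, 5.5438]]
  r_p     = [-0.4369, 2.2148, -2.0115]
Written out (R1..R3):
  (R1) 5.5438 phi_1 - 0.4369 phi_2 + 2.2148 phi_3 = -0.4369
  (R2) -0.4369 phi_1 + 5.5438 phi_2 - 0.4369 phi_3 = 2.2148
  (R3) 2.2148 phi_1 - 0.4369 phi_2 + 5.5438 phi_3 = -2.0115
Gaussian elimination:
  R2 <- R2 - (-0.4369/5.5438) R1 = R2 - (-0.078809) R1:  5.509368 phi_2 - 0.262354 phi_3 = 2.180368
  R3 <- R3 - (2.2148/5.5438) R1 = R3 - (0.399509) R1:  -0.262354 phi_2 + 4.658967 phi_3 = -1.836954
  R3 <- R3 - (-0.262354/5.509368) R2 = R3 - (-0.04762) R2:  4.646473 phi_3 = -1.733126
Back-substitution:
  phi_hat_3 = -1.733126 / 4.646473 = -0.372998
  phi_hat_2 = (2.180368 - (-0.262354)(-0.372998)) / 5.509368 = 0.377994
  phi_hat_1 = (-0.4369 - (-0.4369)(0.377994) - (2.2148)(-0.372998)) / 5.5438 = 0.099997
So phi_hat = [0.1000, 0.3780, -0.3730].
Therefore phi_hat_1 = 0.1000.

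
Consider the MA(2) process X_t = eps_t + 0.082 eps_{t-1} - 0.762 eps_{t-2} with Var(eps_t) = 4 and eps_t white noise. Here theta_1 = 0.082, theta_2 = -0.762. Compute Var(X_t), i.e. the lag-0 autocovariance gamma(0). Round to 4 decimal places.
\gamma(0) = 6.3495

For an MA(q) process X_t = eps_t + sum_i theta_i eps_{t-i} with
Var(eps_t) = sigma^2, the variance is
  gamma(0) = sigma^2 * (1 + sum_i theta_i^2).
  sum_i theta_i^2 = (0.082)^2 + (-0.762)^2 = 0.006724 + 0.580644 = 0.587368.
  gamma(0) = 4 * (1 + 0.587368) = 4 * 1.587368 = 6.349472, which rounds to 6.3495.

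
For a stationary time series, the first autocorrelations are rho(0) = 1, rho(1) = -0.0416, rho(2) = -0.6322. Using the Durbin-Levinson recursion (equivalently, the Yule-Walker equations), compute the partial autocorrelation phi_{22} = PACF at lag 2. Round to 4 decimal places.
\phi_{22} = -0.6350

The PACF at lag k is phi_{kk}, the last component of the solution
to the Yule-Walker system G_k phi = r_k where
  (G_k)_{ij} = rho(|i - j|), (r_k)_i = rho(i), i,j = 1..k.
Equivalently, Durbin-Levinson gives phi_{kk} iteratively:
  phi_{11} = rho(1)
  phi_{kk} = [rho(k) - sum_{j=1..k-1} phi_{k-1,j} rho(k-j)]
            / [1 - sum_{j=1..k-1} phi_{k-1,j} rho(j)],
  phi_{k,j} = phi_{k-1,j} - phi_{kk} phi_{k-1,k-j},  j = 1..k-1.
Step k = 1:
  phi_11 = rho(1) = -0.0416.
Step k = 2:
  phi_22 = [rho(2) - phi_11 rho(1)] / [1 - phi_11 rho(1)] = [-0.6322 - (-0.0416)(-0.0416)] / [1 - (-0.0416)(-0.0416)]
         = -0.63393056 / 0.99826944 = -0.635.
Therefore phi_{22} = -0.6350.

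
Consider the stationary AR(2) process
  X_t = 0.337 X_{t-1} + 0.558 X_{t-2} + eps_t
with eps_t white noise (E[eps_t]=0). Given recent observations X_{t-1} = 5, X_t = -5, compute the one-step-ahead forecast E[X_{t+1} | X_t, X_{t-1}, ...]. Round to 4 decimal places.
E[X_{t+1} \mid \mathcal F_t] = 1.1050

For an AR(p) model X_t = c + sum_i phi_i X_{t-i} + eps_t, the
one-step-ahead conditional mean is
  E[X_{t+1} | X_t, ...] = c + sum_i phi_i X_{t+1-i}.
Substitute known values:
  E[X_{t+1} | ...] = (0.337) * (-5) + (0.558) * (5)
                   = 1.1050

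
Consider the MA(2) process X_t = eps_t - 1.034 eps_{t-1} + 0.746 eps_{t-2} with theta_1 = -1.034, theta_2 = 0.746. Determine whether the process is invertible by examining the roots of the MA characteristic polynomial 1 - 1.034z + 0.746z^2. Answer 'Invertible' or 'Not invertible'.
\text{Invertible}

The MA(q) characteristic polynomial is P(z) = 1 - 1.034z + 0.746z^2.
Invertibility requires all roots to lie outside the unit circle, i.e. |z| > 1 for every root.
Set 1 + (-1.034) z + (0.746) z^2 = 0, i.e. a z^2 + b z + c = 0 with a = 0.746, b = -1.034, c = 1.
Discriminant D = b^2 - 4ac = (-1.034)^2 - 4*(0.746)*1 = 1.069156 - (2.984) = -1.914844.
D < 0, so the roots are the complex-conjugate pair z = (-b +/- i sqrt(-D)) / (2a) = 0.693 +/- 0.9275i.
For a conjugate pair |z|^2 = z * conj(z) = (product of roots) = c/a = 1/(0.746) = 1.340483, so |z| = sqrt(1.340483) = 1.1578 for both roots.
Moduli of all roots: 1.1578, 1.1578.
All moduli strictly greater than 1? Yes.
Verdict: Invertible.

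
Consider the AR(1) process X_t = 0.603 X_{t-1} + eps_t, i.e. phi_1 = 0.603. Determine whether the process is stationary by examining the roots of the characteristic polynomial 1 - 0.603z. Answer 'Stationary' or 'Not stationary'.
\text{Stationary}

The AR(p) characteristic polynomial is P(z) = 1 - 0.603z.
Stationarity requires all roots to lie outside the unit circle, i.e. |z| > 1 for every root.
This is linear in z: 1 + (-0.603) z = 0  =>  z = -1/(-0.603) = 1.658375,  |z| = 1.658375.
Moduli of all roots: 1.6584.
All moduli strictly greater than 1? Yes.
Verdict: Stationary.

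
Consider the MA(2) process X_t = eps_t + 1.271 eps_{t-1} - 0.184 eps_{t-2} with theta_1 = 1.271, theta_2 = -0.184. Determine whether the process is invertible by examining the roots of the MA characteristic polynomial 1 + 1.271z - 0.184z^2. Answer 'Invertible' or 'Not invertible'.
\text{Not invertible}

The MA(q) characteristic polynomial is P(z) = 1 + 1.271z - 0.184z^2.
Invertibility requires all roots to lie outside the unit circle, i.e. |z| > 1 for every root.
Set 1 + (1.271) z + (-0.184) z^2 = 0, i.e. a z^2 + b z + c = 0 with a = -0.184, b = 1.271, c = 1.
Discriminant D = b^2 - 4ac = (1.271)^2 - 4*(-0.184)*1 = 1.615441 - (-0.736) = 2.351441.
D >= 0, so the roots are real: z = (-b +/- sqrt(D)) / (2a) = (-1.271 +/- 1.533441) / (-0.368).
  z_1 = (-1.271 + 1.533441) / (-0.368) = -0.7132,   |z_1| = 0.7132.
  z_2 = (-1.271 - 1.533441) / (-0.368) = 7.6208,   |z_2| = 7.6208.
Moduli of all roots: 0.7132, 7.6208.
All moduli strictly greater than 1? No.
Verdict: Not invertible.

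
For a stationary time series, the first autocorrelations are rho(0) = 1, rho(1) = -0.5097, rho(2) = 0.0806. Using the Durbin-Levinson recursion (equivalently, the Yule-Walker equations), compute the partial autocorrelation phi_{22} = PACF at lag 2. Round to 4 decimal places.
\phi_{22} = -0.2421

The PACF at lag k is phi_{kk}, the last component of the solution
to the Yule-Walker system G_k phi = r_k where
  (G_k)_{ij} = rho(|i - j|), (r_k)_i = rho(i), i,j = 1..k.
Equivalently, Durbin-Levinson gives phi_{kk} iteratively:
  phi_{11} = rho(1)
  phi_{kk} = [rho(k) - sum_{j=1..k-1} phi_{k-1,j} rho(k-j)]
            / [1 - sum_{j=1..k-1} phi_{k-1,j} rho(j)],
  phi_{k,j} = phi_{k-1,j} - phi_{kk} phi_{k-1,k-j},  j = 1..k-1.
Step k = 1:
  phi_11 = rho(1) = -0.5097.
Step k = 2:
  phi_22 = [rho(2) - phi_11 rho(1)] / [1 - phi_11 rho(1)] = [0.0806 - (-0.5097)(-0.5097)] / [1 - (-0.5097)(-0.5097)]
         = -0.17919409 / 0.74020591 = -0.2421.
Therefore phi_{22} = -0.2421.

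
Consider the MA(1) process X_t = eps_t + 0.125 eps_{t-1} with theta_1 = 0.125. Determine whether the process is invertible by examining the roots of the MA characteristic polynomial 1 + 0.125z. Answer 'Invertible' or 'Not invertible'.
\text{Invertible}

The MA(q) characteristic polynomial is P(z) = 1 + 0.125z.
Invertibility requires all roots to lie outside the unit circle, i.e. |z| > 1 for every root.
This is linear in z: 1 + (0.125) z = 0  =>  z = -1/(0.125) = -8,  |z| = 8.
Moduli of all roots: 8.0000.
All moduli strictly greater than 1? Yes.
Verdict: Invertible.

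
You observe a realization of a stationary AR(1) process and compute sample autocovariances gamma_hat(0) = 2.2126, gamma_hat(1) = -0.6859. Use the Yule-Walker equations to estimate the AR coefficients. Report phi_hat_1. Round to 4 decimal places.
\hat\phi_{1} = -0.3100

The Yule-Walker equations for an AR(p) process read, in matrix form,
  Gamma_p phi = r_p,   with   (Gamma_p)_{ij} = gamma(|i - j|),
                       (r_p)_i = gamma(i),   i,j = 1..p.
Substitute the sample gammas (Toeplitz matrix and right-hand side of size 1):
  Gamma_p = [[2.2126]]
  r_p     = [-0.6859]
With p = 1 this is the single equation gamma(0) phi_1 = gamma(1):
  phi_hat_1 = gamma(1) / gamma(0) = -0.6859 / 2.2126 = -0.3100.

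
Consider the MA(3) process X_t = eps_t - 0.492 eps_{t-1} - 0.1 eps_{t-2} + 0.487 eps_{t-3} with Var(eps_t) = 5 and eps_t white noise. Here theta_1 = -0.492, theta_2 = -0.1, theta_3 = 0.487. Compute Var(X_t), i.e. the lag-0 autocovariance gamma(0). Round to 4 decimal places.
\gamma(0) = 7.4462

For an MA(q) process X_t = eps_t + sum_i theta_i eps_{t-i} with
Var(eps_t) = sigma^2, the variance is
  gamma(0) = sigma^2 * (1 + sum_i theta_i^2).
  sum_i theta_i^2 = (-0.492)^2 + (-0.1)^2 + (0.487)^2 = 0.242064 + 0.01 + 0.237169 = 0.489233.
  gamma(0) = 5 * (1 + 0.489233) = 5 * 1.489233 = 7.446165, which rounds to 7.4462.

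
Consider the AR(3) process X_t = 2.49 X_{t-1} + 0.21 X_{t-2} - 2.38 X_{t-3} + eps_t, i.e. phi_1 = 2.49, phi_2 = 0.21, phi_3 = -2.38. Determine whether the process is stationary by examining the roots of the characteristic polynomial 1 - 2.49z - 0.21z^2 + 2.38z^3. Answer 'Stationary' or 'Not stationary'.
\text{Not stationary}

The AR(p) characteristic polynomial is P(z) = 1 - 2.49z - 0.21z^2 + 2.38z^3.
Stationarity requires all roots to lie outside the unit circle, i.e. |z| > 1 for every root.
Degree 3: look for a simple real root z0 first, then factor out (1 - z/z0) and solve the remaining quadratic.
Testing z0 = 0.5: P(0.5) = 1 + (-2.49)(0.5) + (-0.21)(0.5)^2 + (2.38)(0.5)^3
  = 1 + (-1.245) + (-0.0525) + (0.2975) = 0.  So z_0 = 0.5 is a root, |z_0| = 0.5.
Divide out the factor (1 - 2 z) = (1 - z/z0) (since 1/z0 = 2):
  P(z) = (1 - 2 z)(1 + (-0.49) z + (-1.19) z^2)
  [check: z-coef -0.49 - (2) = -2.49; z^2-coef -1.19 - (2)(-0.49) = -0.21; z^3-coef -(2)(-1.19) = 2.38.]
Remaining roots from the quadratic factor 1 + (-0.49) z + (-1.19) z^2:
  Set 1 + (-0.49) z + (-1.19) z^2 = 0, i.e. a z^2 + b z + c = 0 with a = -1.19, b = -0.49, c = 1.
  Discriminant D = b^2 - 4ac = (-0.49)^2 - 4*(-1.19)*1 = 0.2401 - (-4.76) = 5.0001.
  D >= 0, so the roots are real: z = (-b +/- sqrt(D)) / (2a) = (0.49 +/- 2.23609) / (-2.38).
    z_1 = (0.49 + 2.23609) / (-2.38) = -1.1454,   |z_1| = 1.1454.
    z_2 = (0.49 - 2.23609) / (-2.38) = 0.7337,   |z_2| = 0.7337.
Moduli of all roots: 0.5000, 1.1454, 0.7337.
All moduli strictly greater than 1? No.
Verdict: Not stationary.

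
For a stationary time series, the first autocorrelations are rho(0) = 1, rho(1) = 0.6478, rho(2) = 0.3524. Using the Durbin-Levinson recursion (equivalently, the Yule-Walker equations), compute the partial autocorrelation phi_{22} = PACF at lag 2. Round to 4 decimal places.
\phi_{22} = -0.1159

The PACF at lag k is phi_{kk}, the last component of the solution
to the Yule-Walker system G_k phi = r_k where
  (G_k)_{ij} = rho(|i - j|), (r_k)_i = rho(i), i,j = 1..k.
Equivalently, Durbin-Levinson gives phi_{kk} iteratively:
  phi_{11} = rho(1)
  phi_{kk} = [rho(k) - sum_{j=1..k-1} phi_{k-1,j} rho(k-j)]
            / [1 - sum_{j=1..k-1} phi_{k-1,j} rho(j)],
  phi_{k,j} = phi_{k-1,j} - phi_{kk} phi_{k-1,k-j},  j = 1..k-1.
Step k = 1:
  phi_11 = rho(1) = 0.6478.
Step k = 2:
  phi_22 = [rho(2) - phi_11 rho(1)] / [1 - phi_11 rho(1)] = [0.3524 - (0.6478)(0.6478)] / [1 - (0.6478)(0.6478)]
         = -0.06724484 / 0.58035516 = -0.1159.
Therefore phi_{22} = -0.1159.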